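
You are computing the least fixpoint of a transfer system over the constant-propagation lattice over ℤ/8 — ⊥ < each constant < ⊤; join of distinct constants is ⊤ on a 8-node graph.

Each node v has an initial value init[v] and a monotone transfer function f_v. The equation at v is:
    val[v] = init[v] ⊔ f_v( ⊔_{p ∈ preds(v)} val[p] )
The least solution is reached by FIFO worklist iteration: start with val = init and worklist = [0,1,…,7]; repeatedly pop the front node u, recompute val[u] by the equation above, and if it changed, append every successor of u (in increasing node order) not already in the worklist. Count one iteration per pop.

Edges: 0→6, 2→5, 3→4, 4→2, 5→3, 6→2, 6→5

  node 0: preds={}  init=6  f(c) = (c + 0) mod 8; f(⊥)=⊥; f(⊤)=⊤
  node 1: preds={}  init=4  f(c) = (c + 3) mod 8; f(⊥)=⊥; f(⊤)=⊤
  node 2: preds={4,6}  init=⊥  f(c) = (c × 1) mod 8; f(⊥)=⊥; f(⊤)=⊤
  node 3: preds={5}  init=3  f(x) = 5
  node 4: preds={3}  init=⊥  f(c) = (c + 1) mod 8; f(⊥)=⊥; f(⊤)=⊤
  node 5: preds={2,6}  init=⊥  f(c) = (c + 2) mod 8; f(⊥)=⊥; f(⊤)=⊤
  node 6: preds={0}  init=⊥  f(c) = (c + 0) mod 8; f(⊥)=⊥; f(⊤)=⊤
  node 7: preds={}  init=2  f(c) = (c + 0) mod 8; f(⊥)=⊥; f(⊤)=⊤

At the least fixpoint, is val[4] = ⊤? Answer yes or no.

yes

Trace (11 dequeues):
  [1] u=0 | in ⊥ | out 6 | ==
  [2] u=1 | in ⊥ | out 4 | ==
  [3] u=2 | in ⊥ | out ⊥ | ==
  [4] u=3 | in ⊥ | out ⊤ | prev 3 | push {}
  [5] u=4 | in ⊤ | out ⊤ | prev ⊥ | push {2}
  [6] u=5 | in ⊥ | out ⊥ | ==
  [7] u=6 | in 6 | out 6 | prev ⊥ | push {5}
  [8] u=7 | in ⊥ | out 2 | ==
  [9] u=2 | in ⊤ | out ⊤ | prev ⊥ | push {}
  [10] u=5 | in ⊤ | out ⊤ | prev ⊥ | push {3}
  [11] u=3 | in ⊤ | out ⊤ | ==

Converged values:
  [0] 6
  [1] 4
  [2] ⊤
  [3] ⊤
  [4] ⊤
  [5] ⊤
  [6] 6
  [7] 2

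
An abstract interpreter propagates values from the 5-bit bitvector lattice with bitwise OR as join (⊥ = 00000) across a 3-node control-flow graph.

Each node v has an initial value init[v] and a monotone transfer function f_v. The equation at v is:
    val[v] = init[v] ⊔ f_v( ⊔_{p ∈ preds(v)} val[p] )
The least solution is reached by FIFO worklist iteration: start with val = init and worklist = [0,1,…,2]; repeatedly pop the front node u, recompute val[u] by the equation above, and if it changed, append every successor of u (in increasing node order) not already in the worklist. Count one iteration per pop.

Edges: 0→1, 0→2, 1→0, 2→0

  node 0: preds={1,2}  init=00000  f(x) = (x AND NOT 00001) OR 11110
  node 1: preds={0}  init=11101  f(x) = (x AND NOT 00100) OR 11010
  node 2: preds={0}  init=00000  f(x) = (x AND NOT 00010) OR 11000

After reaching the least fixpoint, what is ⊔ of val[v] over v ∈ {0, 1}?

11111

Worklist (4 pops):
  #1 pop 0: in=11101 → 11110 (was 00000); enqueue []
  #2 pop 1: in=11110 → 11111 (was 11101); enqueue [0]
  #3 pop 2: in=11110 → 11100 (was 00000); enqueue []
  #4 pop 0: in=11111 → 11110 (no change)

Fixpoint:
  val[0] = 11110
  val[1] = 11111
  val[2] = 11100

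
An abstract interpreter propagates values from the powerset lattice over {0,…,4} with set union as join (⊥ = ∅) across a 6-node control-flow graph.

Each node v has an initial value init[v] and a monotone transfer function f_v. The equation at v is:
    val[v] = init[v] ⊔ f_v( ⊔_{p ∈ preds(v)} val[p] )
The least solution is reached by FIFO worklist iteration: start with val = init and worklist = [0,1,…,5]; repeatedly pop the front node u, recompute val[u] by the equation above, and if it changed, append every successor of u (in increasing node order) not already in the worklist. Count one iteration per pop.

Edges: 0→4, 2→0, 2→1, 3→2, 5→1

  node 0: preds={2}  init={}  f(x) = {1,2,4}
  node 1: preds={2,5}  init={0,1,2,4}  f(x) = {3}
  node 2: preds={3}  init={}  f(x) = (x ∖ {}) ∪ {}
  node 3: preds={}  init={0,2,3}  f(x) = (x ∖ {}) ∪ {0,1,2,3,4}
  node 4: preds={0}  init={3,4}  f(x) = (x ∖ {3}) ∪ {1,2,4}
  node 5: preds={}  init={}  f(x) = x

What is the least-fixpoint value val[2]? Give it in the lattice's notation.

Worklist (11 pops):
  #1 pop 0: in={} → {1,2,4} (was {}); enqueue []
  #2 pop 1: in={} → {0,1,2,3,4} (was {0,1,2,4}); enqueue []
  #3 pop 2: in={0,2,3} → {0,2,3} (was {}); enqueue [0,1]
  #4 pop 3: in={} → {0,1,2,3,4} (was {0,2,3}); enqueue [2]
  #5 pop 4: in={1,2,4} → {1,2,3,4} (was {3,4}); enqueue []
  #6 pop 5: in={} → {} (no change)
  #7 pop 0: in={0,2,3} → {1,2,4} (no change)
  #8 pop 1: in={0,2,3} → {0,1,2,3,4} (no change)
  #9 pop 2: in={0,1,2,3,4} → {0,1,2,3,4} (was {0,2,3}); enqueue [0,1]
  #10 pop 0: in={0,1,2,3,4} → {1,2,4} (no change)
  #11 pop 1: in={0,1,2,3,4} → {0,1,2,3,4} (no change)

Fixpoint:
  val[0] = {1,2,4}
  val[1] = {0,1,2,3,4}
  val[2] = {0,1,2,3,4}
  val[3] = {0,1,2,3,4}
  val[4] = {1,2,3,4}
  val[5] = {}

{0,1,2,3,4}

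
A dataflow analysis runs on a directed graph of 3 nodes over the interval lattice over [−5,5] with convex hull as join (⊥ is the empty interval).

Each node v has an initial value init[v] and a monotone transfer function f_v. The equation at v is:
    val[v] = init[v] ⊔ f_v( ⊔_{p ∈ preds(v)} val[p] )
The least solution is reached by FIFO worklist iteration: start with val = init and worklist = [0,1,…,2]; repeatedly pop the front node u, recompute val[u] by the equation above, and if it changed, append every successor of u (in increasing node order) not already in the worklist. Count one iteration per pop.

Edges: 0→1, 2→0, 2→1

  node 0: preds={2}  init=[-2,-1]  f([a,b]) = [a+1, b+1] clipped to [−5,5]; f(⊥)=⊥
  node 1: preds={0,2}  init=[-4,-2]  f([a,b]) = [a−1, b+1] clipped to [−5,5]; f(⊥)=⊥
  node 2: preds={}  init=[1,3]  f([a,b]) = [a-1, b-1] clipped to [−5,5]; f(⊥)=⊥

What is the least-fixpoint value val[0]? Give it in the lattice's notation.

[-2,4]

Iteration log — 3 steps:
  step 1. node 0  ⊔preds=[1,3]  new=[-2,4]  old=[-2,-1]  +wl: 
  step 2. node 1  ⊔preds=[-2,4]  new=[-4,5]  old=[-4,-2]  +wl: 
  step 3. node 2  ⊔preds=⊥  new=[1,3]  stable

Least fixpoint reached:
  node 0: [-2,4]
  node 1: [-4,5]
  node 2: [1,3]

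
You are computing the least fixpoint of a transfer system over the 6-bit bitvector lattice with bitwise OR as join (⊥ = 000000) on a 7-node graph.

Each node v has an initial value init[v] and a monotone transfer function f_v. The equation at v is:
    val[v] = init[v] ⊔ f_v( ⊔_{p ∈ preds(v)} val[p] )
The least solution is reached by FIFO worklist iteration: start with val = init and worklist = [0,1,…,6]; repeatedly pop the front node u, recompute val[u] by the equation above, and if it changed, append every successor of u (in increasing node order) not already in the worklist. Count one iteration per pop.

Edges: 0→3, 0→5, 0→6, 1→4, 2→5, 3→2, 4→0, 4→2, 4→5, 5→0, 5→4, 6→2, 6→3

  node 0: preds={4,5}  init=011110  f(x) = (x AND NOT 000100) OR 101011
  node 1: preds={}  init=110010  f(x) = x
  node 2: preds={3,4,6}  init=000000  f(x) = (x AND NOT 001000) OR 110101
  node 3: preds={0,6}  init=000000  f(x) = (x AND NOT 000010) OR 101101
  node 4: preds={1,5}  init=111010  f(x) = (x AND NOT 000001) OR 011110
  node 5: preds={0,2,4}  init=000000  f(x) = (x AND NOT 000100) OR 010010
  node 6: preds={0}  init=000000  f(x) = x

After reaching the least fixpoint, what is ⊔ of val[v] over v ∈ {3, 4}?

111111

Worklist (11 pops):
  #1 pop 0: in=111010 → 111111 (was 011110); enqueue []
  #2 pop 1: in=000000 → 110010 (no change)
  #3 pop 2: in=111010 → 110111 (was 000000); enqueue []
  #4 pop 3: in=111111 → 111101 (was 000000); enqueue [2]
  #5 pop 4: in=110010 → 111110 (was 111010); enqueue [0]
  #6 pop 5: in=111111 → 111011 (was 000000); enqueue [4]
  #7 pop 6: in=111111 → 111111 (was 000000); enqueue [3]
  #8 pop 2: in=111111 → 110111 (no change)
  #9 pop 0: in=111111 → 111111 (no change)
  #10 pop 4: in=111011 → 111110 (no change)
  #11 pop 3: in=111111 → 111101 (no change)

Fixpoint:
  val[0] = 111111
  val[1] = 110010
  val[2] = 110111
  val[3] = 111101
  val[4] = 111110
  val[5] = 111011
  val[6] = 111111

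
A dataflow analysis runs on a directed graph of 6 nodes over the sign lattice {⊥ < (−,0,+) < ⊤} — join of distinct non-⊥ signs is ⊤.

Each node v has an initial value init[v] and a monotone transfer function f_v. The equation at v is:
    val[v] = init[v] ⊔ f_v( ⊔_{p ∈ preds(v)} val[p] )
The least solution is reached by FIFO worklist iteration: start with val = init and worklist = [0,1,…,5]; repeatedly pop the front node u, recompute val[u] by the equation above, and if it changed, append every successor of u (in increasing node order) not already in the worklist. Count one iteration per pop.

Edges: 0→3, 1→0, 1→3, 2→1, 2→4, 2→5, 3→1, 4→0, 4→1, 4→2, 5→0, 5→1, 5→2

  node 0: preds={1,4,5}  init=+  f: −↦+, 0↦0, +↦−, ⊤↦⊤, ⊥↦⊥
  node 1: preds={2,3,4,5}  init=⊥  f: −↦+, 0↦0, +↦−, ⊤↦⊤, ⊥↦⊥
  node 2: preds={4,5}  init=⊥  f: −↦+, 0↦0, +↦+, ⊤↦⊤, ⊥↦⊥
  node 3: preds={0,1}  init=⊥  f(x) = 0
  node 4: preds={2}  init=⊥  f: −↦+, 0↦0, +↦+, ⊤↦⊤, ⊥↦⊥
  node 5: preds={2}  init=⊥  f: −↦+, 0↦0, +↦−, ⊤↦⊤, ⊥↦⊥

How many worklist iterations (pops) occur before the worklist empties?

9

Trace (9 dequeues):
  [1] u=0 | in ⊥ | out + | ==
  [2] u=1 | in ⊥ | out ⊥ | ==
  [3] u=2 | in ⊥ | out ⊥ | ==
  [4] u=3 | in + | out 0 | prev ⊥ | push {1}
  [5] u=4 | in ⊥ | out ⊥ | ==
  [6] u=5 | in ⊥ | out ⊥ | ==
  [7] u=1 | in 0 | out 0 | prev ⊥ | push {0,3}
  [8] u=0 | in 0 | out ⊤ | prev + | push {}
  [9] u=3 | in ⊤ | out 0 | ==

Converged values:
  [0] ⊤
  [1] 0
  [2] ⊥
  [3] 0
  [4] ⊥
  [5] ⊥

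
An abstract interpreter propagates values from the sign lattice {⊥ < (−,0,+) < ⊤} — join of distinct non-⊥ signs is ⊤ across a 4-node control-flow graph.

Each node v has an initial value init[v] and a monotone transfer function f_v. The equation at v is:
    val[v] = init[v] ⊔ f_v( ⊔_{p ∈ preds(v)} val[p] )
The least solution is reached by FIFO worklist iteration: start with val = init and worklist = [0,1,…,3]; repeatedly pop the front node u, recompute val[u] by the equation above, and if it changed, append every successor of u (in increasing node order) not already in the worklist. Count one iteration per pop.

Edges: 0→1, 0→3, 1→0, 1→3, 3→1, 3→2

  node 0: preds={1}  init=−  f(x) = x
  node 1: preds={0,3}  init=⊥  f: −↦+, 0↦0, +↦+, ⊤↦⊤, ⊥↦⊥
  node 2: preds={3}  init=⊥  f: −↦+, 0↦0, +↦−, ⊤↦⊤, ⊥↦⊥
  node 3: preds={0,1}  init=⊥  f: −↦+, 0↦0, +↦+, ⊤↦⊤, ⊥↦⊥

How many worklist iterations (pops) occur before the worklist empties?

Trace (9 dequeues):
  [1] u=0 | in ⊥ | out − | ==
  [2] u=1 | in − | out + | prev ⊥ | push {0}
  [3] u=2 | in ⊥ | out ⊥ | ==
  [4] u=3 | in ⊤ | out ⊤ | prev ⊥ | push {1,2}
  [5] u=0 | in + | out ⊤ | prev − | push {3}
  [6] u=1 | in ⊤ | out ⊤ | prev + | push {0}
  [7] u=2 | in ⊤ | out ⊤ | prev ⊥ | push {}
  [8] u=3 | in ⊤ | out ⊤ | ==
  [9] u=0 | in ⊤ | out ⊤ | ==

Converged values:
  [0] ⊤
  [1] ⊤
  [2] ⊤
  [3] ⊤

9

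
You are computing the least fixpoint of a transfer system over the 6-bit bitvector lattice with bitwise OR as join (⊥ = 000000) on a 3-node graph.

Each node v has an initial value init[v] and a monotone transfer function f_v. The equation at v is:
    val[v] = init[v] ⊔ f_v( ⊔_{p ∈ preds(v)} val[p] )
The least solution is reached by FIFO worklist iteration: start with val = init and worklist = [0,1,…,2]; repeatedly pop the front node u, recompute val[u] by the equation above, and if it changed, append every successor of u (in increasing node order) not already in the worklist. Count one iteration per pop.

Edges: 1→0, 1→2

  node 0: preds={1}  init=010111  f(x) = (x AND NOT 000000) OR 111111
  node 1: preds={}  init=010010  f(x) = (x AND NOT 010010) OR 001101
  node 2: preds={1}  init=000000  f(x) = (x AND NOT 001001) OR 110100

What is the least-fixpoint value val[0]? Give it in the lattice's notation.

Iteration log — 4 steps:
  step 1. node 0  ⊔preds=010010  new=111111  old=010111  +wl: 
  step 2. node 1  ⊔preds=000000  new=011111  old=010010  +wl: 0
  step 3. node 2  ⊔preds=011111  new=110110  old=000000  +wl: 
  step 4. node 0  ⊔preds=011111  new=111111  stable

Least fixpoint reached:
  node 0: 111111
  node 1: 011111
  node 2: 110110

111111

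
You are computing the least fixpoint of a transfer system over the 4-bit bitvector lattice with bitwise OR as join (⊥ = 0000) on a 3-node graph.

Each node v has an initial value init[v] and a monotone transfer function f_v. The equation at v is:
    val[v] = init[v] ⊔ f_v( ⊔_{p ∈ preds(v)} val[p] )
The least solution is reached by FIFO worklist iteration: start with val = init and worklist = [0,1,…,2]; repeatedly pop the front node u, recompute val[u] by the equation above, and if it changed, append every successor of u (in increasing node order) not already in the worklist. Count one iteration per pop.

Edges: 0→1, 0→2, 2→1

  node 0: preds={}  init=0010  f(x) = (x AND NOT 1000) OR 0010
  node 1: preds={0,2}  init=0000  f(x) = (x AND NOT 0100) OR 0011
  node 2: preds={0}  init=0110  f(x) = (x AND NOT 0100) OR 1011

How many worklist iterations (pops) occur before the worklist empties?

4

Worklist (4 pops):
  #1 pop 0: in=0000 → 0010 (no change)
  #2 pop 1: in=0110 → 0011 (was 0000); enqueue []
  #3 pop 2: in=0010 → 1111 (was 0110); enqueue [1]
  #4 pop 1: in=1111 → 1011 (was 0011); enqueue []

Fixpoint:
  val[0] = 0010
  val[1] = 1011
  val[2] = 1111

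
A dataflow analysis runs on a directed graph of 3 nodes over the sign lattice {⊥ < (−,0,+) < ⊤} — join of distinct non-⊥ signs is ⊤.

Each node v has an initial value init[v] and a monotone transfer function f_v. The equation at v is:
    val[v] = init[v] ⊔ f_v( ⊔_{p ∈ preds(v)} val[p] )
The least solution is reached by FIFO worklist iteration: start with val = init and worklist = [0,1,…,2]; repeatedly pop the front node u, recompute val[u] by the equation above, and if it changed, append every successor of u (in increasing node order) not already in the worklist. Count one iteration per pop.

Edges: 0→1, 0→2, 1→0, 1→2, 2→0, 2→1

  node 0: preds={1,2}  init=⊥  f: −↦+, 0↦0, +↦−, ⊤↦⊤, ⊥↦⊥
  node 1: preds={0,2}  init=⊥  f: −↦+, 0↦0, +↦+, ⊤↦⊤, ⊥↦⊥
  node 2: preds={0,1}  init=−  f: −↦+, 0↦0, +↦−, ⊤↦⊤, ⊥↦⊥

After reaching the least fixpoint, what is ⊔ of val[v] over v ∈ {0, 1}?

⊤

Iteration log — 6 steps:
  step 1. node 0  ⊔preds=−  new=+  old=⊥  +wl: 
  step 2. node 1  ⊔preds=⊤  new=⊤  old=⊥  +wl: 0
  step 3. node 2  ⊔preds=⊤  new=⊤  old=−  +wl: 1
  step 4. node 0  ⊔preds=⊤  new=⊤  old=+  +wl: 2
  step 5. node 1  ⊔preds=⊤  new=⊤  stable
  step 6. node 2  ⊔preds=⊤  new=⊤  stable

Least fixpoint reached:
  node 0: ⊤
  node 1: ⊤
  node 2: ⊤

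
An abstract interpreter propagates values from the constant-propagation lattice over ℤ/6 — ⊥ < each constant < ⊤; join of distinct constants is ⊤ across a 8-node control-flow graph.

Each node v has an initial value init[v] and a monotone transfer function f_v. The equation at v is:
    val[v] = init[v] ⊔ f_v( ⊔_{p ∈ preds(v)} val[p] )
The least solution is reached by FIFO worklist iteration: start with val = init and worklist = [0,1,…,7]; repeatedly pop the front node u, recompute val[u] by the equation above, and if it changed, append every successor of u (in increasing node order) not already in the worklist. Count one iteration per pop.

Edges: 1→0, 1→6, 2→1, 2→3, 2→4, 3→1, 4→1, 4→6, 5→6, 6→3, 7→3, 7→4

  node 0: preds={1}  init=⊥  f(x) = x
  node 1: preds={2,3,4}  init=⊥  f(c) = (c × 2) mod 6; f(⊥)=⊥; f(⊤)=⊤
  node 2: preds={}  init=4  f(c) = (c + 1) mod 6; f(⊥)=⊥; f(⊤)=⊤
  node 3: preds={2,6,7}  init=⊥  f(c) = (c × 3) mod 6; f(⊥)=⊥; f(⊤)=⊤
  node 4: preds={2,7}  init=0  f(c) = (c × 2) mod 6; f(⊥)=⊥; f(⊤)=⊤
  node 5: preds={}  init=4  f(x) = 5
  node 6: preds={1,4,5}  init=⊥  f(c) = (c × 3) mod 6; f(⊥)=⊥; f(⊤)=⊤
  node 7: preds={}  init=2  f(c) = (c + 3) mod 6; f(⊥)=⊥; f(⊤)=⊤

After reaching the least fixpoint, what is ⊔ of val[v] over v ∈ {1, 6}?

⊤

Trace (11 dequeues):
  [1] u=0 | in ⊥ | out ⊥ | ==
  [2] u=1 | in ⊤ | out ⊤ | prev ⊥ | push {0}
  [3] u=2 | in ⊥ | out 4 | ==
  [4] u=3 | in ⊤ | out ⊤ | prev ⊥ | push {1}
  [5] u=4 | in ⊤ | out ⊤ | prev 0 | push {}
  [6] u=5 | in ⊥ | out ⊤ | prev 4 | push {}
  [7] u=6 | in ⊤ | out ⊤ | prev ⊥ | push {3}
  [8] u=7 | in ⊥ | out 2 | ==
  [9] u=0 | in ⊤ | out ⊤ | prev ⊥ | push {}
  [10] u=1 | in ⊤ | out ⊤ | ==
  [11] u=3 | in ⊤ | out ⊤ | ==

Converged values:
  [0] ⊤
  [1] ⊤
  [2] 4
  [3] ⊤
  [4] ⊤
  [5] ⊤
  [6] ⊤
  [7] 2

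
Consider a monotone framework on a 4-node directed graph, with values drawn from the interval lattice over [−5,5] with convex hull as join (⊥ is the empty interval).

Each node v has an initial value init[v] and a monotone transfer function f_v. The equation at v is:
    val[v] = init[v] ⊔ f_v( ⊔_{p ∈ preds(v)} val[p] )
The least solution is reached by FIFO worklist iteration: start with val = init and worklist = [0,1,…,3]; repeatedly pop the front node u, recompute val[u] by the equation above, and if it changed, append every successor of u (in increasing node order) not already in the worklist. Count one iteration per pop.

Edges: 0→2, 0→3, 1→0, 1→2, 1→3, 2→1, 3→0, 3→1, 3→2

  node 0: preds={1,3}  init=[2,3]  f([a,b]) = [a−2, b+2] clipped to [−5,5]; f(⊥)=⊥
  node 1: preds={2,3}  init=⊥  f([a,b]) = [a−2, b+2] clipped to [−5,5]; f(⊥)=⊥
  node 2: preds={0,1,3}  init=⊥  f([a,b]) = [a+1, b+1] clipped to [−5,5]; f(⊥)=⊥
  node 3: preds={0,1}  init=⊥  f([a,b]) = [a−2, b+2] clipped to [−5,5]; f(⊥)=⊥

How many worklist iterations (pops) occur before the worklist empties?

13

Worklist (13 pops):
  #1 pop 0: in=⊥ → [2,3] (no change)
  #2 pop 1: in=⊥ → ⊥ (no change)
  #3 pop 2: in=[2,3] → [3,4] (was ⊥); enqueue [1]
  #4 pop 3: in=[2,3] → [0,5] (was ⊥); enqueue [0,2]
  #5 pop 1: in=[0,5] → [-2,5] (was ⊥); enqueue [3]
  #6 pop 0: in=[-2,5] → [-4,5] (was [2,3]); enqueue []
  #7 pop 2: in=[-4,5] → [-3,5] (was [3,4]); enqueue [1]
  #8 pop 3: in=[-4,5] → [-5,5] (was [0,5]); enqueue [0,2]
  #9 pop 1: in=[-5,5] → [-5,5] (was [-2,5]); enqueue [3]
  #10 pop 0: in=[-5,5] → [-5,5] (was [-4,5]); enqueue []
  #11 pop 2: in=[-5,5] → [-4,5] (was [-3,5]); enqueue [1]
  #12 pop 3: in=[-5,5] → [-5,5] (no change)
  #13 pop 1: in=[-5,5] → [-5,5] (no change)

Fixpoint:
  val[0] = [-5,5]
  val[1] = [-5,5]
  val[2] = [-4,5]
  val[3] = [-5,5]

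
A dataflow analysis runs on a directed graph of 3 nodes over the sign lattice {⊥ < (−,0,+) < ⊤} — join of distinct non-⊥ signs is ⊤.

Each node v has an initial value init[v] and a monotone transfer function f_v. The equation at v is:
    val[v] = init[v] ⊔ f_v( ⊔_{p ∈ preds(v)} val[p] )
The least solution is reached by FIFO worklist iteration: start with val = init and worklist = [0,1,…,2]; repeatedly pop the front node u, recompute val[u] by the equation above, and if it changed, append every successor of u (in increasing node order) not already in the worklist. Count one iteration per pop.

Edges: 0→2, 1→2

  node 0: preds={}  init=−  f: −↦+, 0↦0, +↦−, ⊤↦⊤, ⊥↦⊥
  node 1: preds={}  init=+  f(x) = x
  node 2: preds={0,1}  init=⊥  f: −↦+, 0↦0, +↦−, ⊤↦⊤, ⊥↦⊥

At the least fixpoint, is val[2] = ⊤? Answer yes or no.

Iteration log — 3 steps:
  step 1. node 0  ⊔preds=⊥  new=−  stable
  step 2. node 1  ⊔preds=⊥  new=+  stable
  step 3. node 2  ⊔preds=⊤  new=⊤  old=⊥  +wl: 

Least fixpoint reached:
  node 0: −
  node 1: +
  node 2: ⊤

yes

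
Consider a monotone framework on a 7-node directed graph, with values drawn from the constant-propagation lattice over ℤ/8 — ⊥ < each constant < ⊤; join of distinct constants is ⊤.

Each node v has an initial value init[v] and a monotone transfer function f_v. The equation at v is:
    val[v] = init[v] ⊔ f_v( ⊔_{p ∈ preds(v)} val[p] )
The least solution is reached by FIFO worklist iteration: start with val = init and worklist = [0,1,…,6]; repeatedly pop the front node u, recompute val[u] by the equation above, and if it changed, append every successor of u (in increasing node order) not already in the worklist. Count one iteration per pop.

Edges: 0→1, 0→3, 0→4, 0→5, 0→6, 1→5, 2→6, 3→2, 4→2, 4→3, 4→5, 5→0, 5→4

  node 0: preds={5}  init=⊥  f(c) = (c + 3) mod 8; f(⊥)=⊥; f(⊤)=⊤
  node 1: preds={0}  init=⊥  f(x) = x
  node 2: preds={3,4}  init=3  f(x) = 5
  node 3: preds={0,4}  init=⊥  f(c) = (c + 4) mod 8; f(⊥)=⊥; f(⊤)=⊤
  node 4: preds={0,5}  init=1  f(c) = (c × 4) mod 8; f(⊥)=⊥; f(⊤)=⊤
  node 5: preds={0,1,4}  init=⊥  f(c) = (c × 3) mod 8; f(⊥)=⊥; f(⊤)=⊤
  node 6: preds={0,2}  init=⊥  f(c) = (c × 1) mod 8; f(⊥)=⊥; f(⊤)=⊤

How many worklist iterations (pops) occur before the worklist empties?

Iteration log — 21 steps:
  step 1. node 0  ⊔preds=⊥  new=⊥  stable
  step 2. node 1  ⊔preds=⊥  new=⊥  stable
  step 3. node 2  ⊔preds=1  new=⊤  old=3  +wl: 
  step 4. node 3  ⊔preds=1  new=5  old=⊥  +wl: 2
  step 5. node 4  ⊔preds=⊥  new=1  stable
  step 6. node 5  ⊔preds=1  new=3  old=⊥  +wl: 0,4
  step 7. node 6  ⊔preds=⊤  new=⊤  old=⊥  +wl: 
  step 8. node 2  ⊔preds=⊤  new=⊤  stable
  step 9. node 0  ⊔preds=3  new=6  old=⊥  +wl: 1,3,5,6
  step 10. node 4  ⊔preds=⊤  new=⊤  old=1  +wl: 2
  step 11. node 1  ⊔preds=6  new=6  old=⊥  +wl: 
  step 12. node 3  ⊔preds=⊤  new=⊤  old=5  +wl: 
  step 13. node 5  ⊔preds=⊤  new=⊤  old=3  +wl: 0,4
  step 14. node 6  ⊔preds=⊤  new=⊤  stable
  step 15. node 2  ⊔preds=⊤  new=⊤  stable
  step 16. node 0  ⊔preds=⊤  new=⊤  old=6  +wl: 1,3,5,6
  step 17. node 4  ⊔preds=⊤  new=⊤  stable
  step 18. node 1  ⊔preds=⊤  new=⊤  old=6  +wl: 
  step 19. node 3  ⊔preds=⊤  new=⊤  stable
  step 20. node 5  ⊔preds=⊤  new=⊤  stable
  step 21. node 6  ⊔preds=⊤  new=⊤  stable

Least fixpoint reached:
  node 0: ⊤
  node 1: ⊤
  node 2: ⊤
  node 3: ⊤
  node 4: ⊤
  node 5: ⊤
  node 6: ⊤

21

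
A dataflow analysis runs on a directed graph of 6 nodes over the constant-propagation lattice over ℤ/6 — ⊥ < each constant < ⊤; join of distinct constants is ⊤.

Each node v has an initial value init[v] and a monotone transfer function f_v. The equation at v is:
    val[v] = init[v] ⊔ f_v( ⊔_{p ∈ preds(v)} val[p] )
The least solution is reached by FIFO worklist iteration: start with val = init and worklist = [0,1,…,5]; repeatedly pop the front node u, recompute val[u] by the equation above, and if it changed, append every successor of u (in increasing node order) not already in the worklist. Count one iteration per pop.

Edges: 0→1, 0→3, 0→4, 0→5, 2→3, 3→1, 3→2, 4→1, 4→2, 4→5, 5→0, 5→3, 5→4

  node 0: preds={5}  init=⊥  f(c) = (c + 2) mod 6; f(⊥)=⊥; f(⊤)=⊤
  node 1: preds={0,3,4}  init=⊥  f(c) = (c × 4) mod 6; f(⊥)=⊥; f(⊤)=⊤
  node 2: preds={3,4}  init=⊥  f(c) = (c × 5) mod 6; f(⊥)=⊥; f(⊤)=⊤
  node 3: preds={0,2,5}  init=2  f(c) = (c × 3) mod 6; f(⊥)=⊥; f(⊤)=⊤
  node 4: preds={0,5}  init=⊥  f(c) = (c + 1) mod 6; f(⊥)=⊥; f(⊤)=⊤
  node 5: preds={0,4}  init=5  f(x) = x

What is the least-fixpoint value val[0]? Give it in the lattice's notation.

Iteration log — 13 steps:
  step 1. node 0  ⊔preds=5  new=1  old=⊥  +wl: 
  step 2. node 1  ⊔preds=⊤  new=⊤  old=⊥  +wl: 
  step 3. node 2  ⊔preds=2  new=4  old=⊥  +wl: 
  step 4. node 3  ⊔preds=⊤  new=⊤  old=2  +wl: 1,2
  step 5. node 4  ⊔preds=⊤  new=⊤  old=⊥  +wl: 
  step 6. node 5  ⊔preds=⊤  new=⊤  old=5  +wl: 0,3,4
  step 7. node 1  ⊔preds=⊤  new=⊤  stable
  step 8. node 2  ⊔preds=⊤  new=⊤  old=4  +wl: 
  step 9. node 0  ⊔preds=⊤  new=⊤  old=1  +wl: 1,5
  step 10. node 3  ⊔preds=⊤  new=⊤  stable
  step 11. node 4  ⊔preds=⊤  new=⊤  stable
  step 12. node 1  ⊔preds=⊤  new=⊤  stable
  step 13. node 5  ⊔preds=⊤  new=⊤  stable

Least fixpoint reached:
  node 0: ⊤
  node 1: ⊤
  node 2: ⊤
  node 3: ⊤
  node 4: ⊤
  node 5: ⊤

⊤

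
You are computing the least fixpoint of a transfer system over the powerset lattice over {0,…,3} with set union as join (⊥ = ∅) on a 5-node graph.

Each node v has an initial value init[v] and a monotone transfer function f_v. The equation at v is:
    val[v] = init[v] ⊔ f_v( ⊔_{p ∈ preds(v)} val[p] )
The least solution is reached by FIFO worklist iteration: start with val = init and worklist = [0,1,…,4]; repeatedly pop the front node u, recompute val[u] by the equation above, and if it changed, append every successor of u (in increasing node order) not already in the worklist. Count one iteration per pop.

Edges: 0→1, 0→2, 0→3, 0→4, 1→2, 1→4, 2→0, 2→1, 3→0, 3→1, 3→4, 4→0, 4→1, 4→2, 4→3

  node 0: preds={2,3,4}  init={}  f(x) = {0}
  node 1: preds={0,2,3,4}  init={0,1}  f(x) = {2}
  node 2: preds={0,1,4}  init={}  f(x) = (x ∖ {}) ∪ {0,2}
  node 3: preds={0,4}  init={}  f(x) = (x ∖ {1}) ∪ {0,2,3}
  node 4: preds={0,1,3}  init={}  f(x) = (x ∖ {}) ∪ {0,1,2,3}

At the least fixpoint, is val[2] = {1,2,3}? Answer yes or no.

Worklist (11 pops):
  #1 pop 0: in={} → {0} (was {}); enqueue []
  #2 pop 1: in={0} → {0,1,2} (was {0,1}); enqueue []
  #3 pop 2: in={0,1,2} → {0,1,2} (was {}); enqueue [0,1]
  #4 pop 3: in={0} → {0,2,3} (was {}); enqueue []
  #5 pop 4: in={0,1,2,3} → {0,1,2,3} (was {}); enqueue [2,3]
  #6 pop 0: in={0,1,2,3} → {0} (no change)
  #7 pop 1: in={0,1,2,3} → {0,1,2} (no change)
  #8 pop 2: in={0,1,2,3} → {0,1,2,3} (was {0,1,2}); enqueue [0,1]
  #9 pop 3: in={0,1,2,3} → {0,2,3} (no change)
  #10 pop 0: in={0,1,2,3} → {0} (no change)
  #11 pop 1: in={0,1,2,3} → {0,1,2} (no change)

Fixpoint:
  val[0] = {0}
  val[1] = {0,1,2}
  val[2] = {0,1,2,3}
  val[3] = {0,2,3}
  val[4] = {0,1,2,3}

no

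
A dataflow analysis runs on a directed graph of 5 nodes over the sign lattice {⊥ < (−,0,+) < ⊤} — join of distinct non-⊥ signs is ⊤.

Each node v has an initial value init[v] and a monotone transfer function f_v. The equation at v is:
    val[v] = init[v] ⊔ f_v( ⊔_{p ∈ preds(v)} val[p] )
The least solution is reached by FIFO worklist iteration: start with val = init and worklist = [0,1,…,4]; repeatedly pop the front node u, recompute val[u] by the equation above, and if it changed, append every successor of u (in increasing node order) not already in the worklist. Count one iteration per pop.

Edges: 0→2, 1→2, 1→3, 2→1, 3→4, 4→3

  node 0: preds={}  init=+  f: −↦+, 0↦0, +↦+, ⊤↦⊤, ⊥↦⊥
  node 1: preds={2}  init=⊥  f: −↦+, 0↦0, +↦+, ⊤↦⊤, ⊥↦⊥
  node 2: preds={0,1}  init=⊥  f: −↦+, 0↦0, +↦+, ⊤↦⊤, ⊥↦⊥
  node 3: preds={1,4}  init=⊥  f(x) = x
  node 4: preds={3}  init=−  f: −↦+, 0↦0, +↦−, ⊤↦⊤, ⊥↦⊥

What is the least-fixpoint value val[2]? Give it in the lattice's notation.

Trace (9 dequeues):
  [1] u=0 | in ⊥ | out + | ==
  [2] u=1 | in ⊥ | out ⊥ | ==
  [3] u=2 | in + | out + | prev ⊥ | push {1}
  [4] u=3 | in − | out − | prev ⊥ | push {}
  [5] u=4 | in − | out ⊤ | prev − | push {3}
  [6] u=1 | in + | out + | prev ⊥ | push {2}
  [7] u=3 | in ⊤ | out ⊤ | prev − | push {4}
  [8] u=2 | in + | out + | ==
  [9] u=4 | in ⊤ | out ⊤ | ==

Converged values:
  [0] +
  [1] +
  [2] +
  [3] ⊤
  [4] ⊤

+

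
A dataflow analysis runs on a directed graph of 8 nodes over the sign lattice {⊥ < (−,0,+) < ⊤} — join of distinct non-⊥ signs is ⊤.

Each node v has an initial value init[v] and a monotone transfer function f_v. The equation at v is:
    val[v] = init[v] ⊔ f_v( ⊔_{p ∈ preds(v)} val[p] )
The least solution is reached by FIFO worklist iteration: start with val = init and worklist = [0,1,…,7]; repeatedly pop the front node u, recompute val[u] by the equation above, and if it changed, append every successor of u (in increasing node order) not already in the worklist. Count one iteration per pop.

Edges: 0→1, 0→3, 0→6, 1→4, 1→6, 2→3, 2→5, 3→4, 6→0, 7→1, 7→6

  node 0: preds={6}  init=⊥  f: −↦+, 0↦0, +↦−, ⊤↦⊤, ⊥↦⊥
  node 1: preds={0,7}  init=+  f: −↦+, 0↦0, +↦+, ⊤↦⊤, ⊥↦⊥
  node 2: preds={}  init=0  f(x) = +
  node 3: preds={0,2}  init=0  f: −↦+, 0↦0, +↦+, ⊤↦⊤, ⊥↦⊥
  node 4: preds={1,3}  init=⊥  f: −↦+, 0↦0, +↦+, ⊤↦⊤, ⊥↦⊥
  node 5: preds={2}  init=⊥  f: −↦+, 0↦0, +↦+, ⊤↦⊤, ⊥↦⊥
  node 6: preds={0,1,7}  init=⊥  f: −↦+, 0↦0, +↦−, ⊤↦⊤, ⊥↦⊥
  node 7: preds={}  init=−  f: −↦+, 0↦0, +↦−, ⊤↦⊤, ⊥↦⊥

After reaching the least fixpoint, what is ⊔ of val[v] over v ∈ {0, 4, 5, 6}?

Worklist (13 pops):
  #1 pop 0: in=⊥ → ⊥ (no change)
  #2 pop 1: in=− → + (no change)
  #3 pop 2: in=⊥ → ⊤ (was 0); enqueue []
  #4 pop 3: in=⊤ → ⊤ (was 0); enqueue []
  #5 pop 4: in=⊤ → ⊤ (was ⊥); enqueue []
  #6 pop 5: in=⊤ → ⊤ (was ⊥); enqueue []
  #7 pop 6: in=⊤ → ⊤ (was ⊥); enqueue [0]
  #8 pop 7: in=⊥ → − (no change)
  #9 pop 0: in=⊤ → ⊤ (was ⊥); enqueue [1,3,6]
  #10 pop 1: in=⊤ → ⊤ (was +); enqueue [4]
  #11 pop 3: in=⊤ → ⊤ (no change)
  #12 pop 6: in=⊤ → ⊤ (no change)
  #13 pop 4: in=⊤ → ⊤ (no change)

Fixpoint:
  val[0] = ⊤
  val[1] = ⊤
  val[2] = ⊤
  val[3] = ⊤
  val[4] = ⊤
  val[5] = ⊤
  val[6] = ⊤
  val[7] = −

⊤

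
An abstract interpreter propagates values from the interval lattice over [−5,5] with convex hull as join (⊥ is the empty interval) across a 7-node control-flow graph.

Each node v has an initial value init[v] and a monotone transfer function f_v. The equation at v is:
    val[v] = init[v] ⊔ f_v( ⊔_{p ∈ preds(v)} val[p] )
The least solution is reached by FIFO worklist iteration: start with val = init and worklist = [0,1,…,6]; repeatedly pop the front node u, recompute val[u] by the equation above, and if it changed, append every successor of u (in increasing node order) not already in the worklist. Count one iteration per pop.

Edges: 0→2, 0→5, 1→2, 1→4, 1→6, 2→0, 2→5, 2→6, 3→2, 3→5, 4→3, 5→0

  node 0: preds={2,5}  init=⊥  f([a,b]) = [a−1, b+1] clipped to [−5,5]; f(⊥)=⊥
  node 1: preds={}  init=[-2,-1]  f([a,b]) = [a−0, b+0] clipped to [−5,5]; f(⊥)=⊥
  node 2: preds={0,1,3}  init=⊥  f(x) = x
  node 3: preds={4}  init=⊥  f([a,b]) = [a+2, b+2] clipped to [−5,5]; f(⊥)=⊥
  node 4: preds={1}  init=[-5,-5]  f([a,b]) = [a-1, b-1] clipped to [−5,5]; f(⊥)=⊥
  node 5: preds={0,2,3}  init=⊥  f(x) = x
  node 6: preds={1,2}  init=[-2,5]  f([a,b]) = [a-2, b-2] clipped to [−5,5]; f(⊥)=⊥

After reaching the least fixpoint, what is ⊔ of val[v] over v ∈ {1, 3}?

[-3,0]

Iteration log — 33 steps:
  step 1. node 0  ⊔preds=⊥  new=⊥  stable
  step 2. node 1  ⊔preds=⊥  new=[-2,-1]  stable
  step 3. node 2  ⊔preds=[-2,-1]  new=[-2,-1]  old=⊥  +wl: 0
  step 4. node 3  ⊔preds=[-5,-5]  new=[-3,-3]  old=⊥  +wl: 2
  step 5. node 4  ⊔preds=[-2,-1]  new=[-5,-2]  old=[-5,-5]  +wl: 3
  step 6. node 5  ⊔preds=[-3,-1]  new=[-3,-1]  old=⊥  +wl: 
  step 7. node 6  ⊔preds=[-2,-1]  new=[-4,5]  old=[-2,5]  +wl: 
  step 8. node 0  ⊔preds=[-3,-1]  new=[-4,0]  old=⊥  +wl: 5
  step 9. node 2  ⊔preds=[-4,0]  new=[-4,0]  old=[-2,-1]  +wl: 0,6
  step 10. node 3  ⊔preds=[-5,-2]  new=[-3,0]  old=[-3,-3]  +wl: 2
  step 11. node 5  ⊔preds=[-4,0]  new=[-4,0]  old=[-3,-1]  +wl: 
  step 12. node 0  ⊔preds=[-4,0]  new=[-5,1]  old=[-4,0]  +wl: 5
  step 13. node 6  ⊔preds=[-4,0]  new=[-5,5]  old=[-4,5]  +wl: 
  step 14. node 2  ⊔preds=[-5,1]  new=[-5,1]  old=[-4,0]  +wl: 0,6
  step 15. node 5  ⊔preds=[-5,1]  new=[-5,1]  old=[-4,0]  +wl: 
  step 16. node 0  ⊔preds=[-5,1]  new=[-5,2]  old=[-5,1]  +wl: 2,5
  step 17. node 6  ⊔preds=[-5,1]  new=[-5,5]  stable
  step 18. node 2  ⊔preds=[-5,2]  new=[-5,2]  old=[-5,1]  +wl: 0,6
  step 19. node 5  ⊔preds=[-5,2]  new=[-5,2]  old=[-5,1]  +wl: 
  step 20. node 0  ⊔preds=[-5,2]  new=[-5,3]  old=[-5,2]  +wl: 2,5
  step 21. node 6  ⊔preds=[-5,2]  new=[-5,5]  stable
  step 22. node 2  ⊔preds=[-5,3]  new=[-5,3]  old=[-5,2]  +wl: 0,6
  step 23. node 5  ⊔preds=[-5,3]  new=[-5,3]  old=[-5,2]  +wl: 
  step 24. node 0  ⊔preds=[-5,3]  new=[-5,4]  old=[-5,3]  +wl: 2,5
  step 25. node 6  ⊔preds=[-5,3]  new=[-5,5]  stable
  step 26. node 2  ⊔preds=[-5,4]  new=[-5,4]  old=[-5,3]  +wl: 0,6
  step 27. node 5  ⊔preds=[-5,4]  new=[-5,4]  old=[-5,3]  +wl: 
  step 28. node 0  ⊔preds=[-5,4]  new=[-5,5]  old=[-5,4]  +wl: 2,5
  step 29. node 6  ⊔preds=[-5,4]  new=[-5,5]  stable
  step 30. node 2  ⊔preds=[-5,5]  new=[-5,5]  old=[-5,4]  +wl: 0,6
  step 31. node 5  ⊔preds=[-5,5]  new=[-5,5]  old=[-5,4]  +wl: 
  step 32. node 0  ⊔preds=[-5,5]  new=[-5,5]  stable
  step 33. node 6  ⊔preds=[-5,5]  new=[-5,5]  stable

Least fixpoint reached:
  node 0: [-5,5]
  node 1: [-2,-1]
  node 2: [-5,5]
  node 3: [-3,0]
  node 4: [-5,-2]
  node 5: [-5,5]
  node 6: [-5,5]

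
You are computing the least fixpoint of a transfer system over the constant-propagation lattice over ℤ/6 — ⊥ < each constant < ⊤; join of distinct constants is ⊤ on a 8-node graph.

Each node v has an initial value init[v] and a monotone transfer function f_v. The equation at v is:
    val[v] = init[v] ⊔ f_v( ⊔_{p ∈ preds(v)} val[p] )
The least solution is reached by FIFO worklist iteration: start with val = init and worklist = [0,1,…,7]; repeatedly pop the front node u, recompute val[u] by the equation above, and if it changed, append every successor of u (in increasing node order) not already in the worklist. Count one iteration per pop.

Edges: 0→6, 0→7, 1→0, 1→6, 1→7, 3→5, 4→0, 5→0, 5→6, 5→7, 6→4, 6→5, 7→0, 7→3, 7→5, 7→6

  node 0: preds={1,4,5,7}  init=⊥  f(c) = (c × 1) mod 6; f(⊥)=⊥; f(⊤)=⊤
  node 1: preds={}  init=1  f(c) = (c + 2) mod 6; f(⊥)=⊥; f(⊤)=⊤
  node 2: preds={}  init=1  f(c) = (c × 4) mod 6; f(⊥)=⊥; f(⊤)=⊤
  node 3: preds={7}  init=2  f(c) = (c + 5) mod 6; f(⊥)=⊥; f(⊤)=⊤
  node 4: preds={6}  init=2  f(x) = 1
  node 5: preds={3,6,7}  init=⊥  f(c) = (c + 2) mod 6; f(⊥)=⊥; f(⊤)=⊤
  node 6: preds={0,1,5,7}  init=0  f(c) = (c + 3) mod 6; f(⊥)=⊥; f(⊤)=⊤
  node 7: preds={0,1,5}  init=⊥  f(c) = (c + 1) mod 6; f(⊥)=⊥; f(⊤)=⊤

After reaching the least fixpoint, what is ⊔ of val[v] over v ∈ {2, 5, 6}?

Worklist (14 pops):
  #1 pop 0: in=⊤ → ⊤ (was ⊥); enqueue []
  #2 pop 1: in=⊥ → 1 (no change)
  #3 pop 2: in=⊥ → 1 (no change)
  #4 pop 3: in=⊥ → 2 (no change)
  #5 pop 4: in=0 → ⊤ (was 2); enqueue [0]
  #6 pop 5: in=⊤ → ⊤ (was ⊥); enqueue []
  #7 pop 6: in=⊤ → ⊤ (was 0); enqueue [4,5]
  #8 pop 7: in=⊤ → ⊤ (was ⊥); enqueue [3,6]
  #9 pop 0: in=⊤ → ⊤ (no change)
  #10 pop 4: in=⊤ → ⊤ (no change)
  #11 pop 5: in=⊤ → ⊤ (no change)
  #12 pop 3: in=⊤ → ⊤ (was 2); enqueue [5]
  #13 pop 6: in=⊤ → ⊤ (no change)
  #14 pop 5: in=⊤ → ⊤ (no change)

Fixpoint:
  val[0] = ⊤
  val[1] = 1
  val[2] = 1
  val[3] = ⊤
  val[4] = ⊤
  val[5] = ⊤
  val[6] = ⊤
  val[7] = ⊤

⊤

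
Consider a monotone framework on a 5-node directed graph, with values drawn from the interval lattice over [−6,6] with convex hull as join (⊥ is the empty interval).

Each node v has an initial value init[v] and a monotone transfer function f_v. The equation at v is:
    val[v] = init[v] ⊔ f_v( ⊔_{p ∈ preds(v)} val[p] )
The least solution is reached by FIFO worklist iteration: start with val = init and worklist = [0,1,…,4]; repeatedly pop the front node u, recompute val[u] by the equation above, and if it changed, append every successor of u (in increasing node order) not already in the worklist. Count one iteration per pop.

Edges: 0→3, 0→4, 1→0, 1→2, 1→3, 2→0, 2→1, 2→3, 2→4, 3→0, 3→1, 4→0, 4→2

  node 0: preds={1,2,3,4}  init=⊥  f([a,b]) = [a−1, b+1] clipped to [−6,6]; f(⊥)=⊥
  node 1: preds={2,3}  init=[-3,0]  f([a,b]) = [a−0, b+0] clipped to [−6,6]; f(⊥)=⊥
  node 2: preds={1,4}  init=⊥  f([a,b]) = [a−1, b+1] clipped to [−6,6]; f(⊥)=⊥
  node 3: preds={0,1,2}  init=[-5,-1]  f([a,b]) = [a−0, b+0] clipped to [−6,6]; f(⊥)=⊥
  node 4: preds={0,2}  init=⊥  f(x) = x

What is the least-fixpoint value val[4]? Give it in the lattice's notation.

[-6,6]

Iteration log — 35 steps:
  step 1. node 0  ⊔preds=[-5,0]  new=[-6,1]  old=⊥  +wl: 
  step 2. node 1  ⊔preds=[-5,-1]  new=[-5,0]  old=[-3,0]  +wl: 0
  step 3. node 2  ⊔preds=[-5,0]  new=[-6,1]  old=⊥  +wl: 1
  step 4. node 3  ⊔preds=[-6,1]  new=[-6,1]  old=[-5,-1]  +wl: 
  step 5. node 4  ⊔preds=[-6,1]  new=[-6,1]  old=⊥  +wl: 2
  step 6. node 0  ⊔preds=[-6,1]  new=[-6,2]  old=[-6,1]  +wl: 3,4
  step 7. node 1  ⊔preds=[-6,1]  new=[-6,1]  old=[-5,0]  +wl: 0
  step 8. node 2  ⊔preds=[-6,1]  new=[-6,2]  old=[-6,1]  +wl: 1
  step 9. node 3  ⊔preds=[-6,2]  new=[-6,2]  old=[-6,1]  +wl: 
  step 10. node 4  ⊔preds=[-6,2]  new=[-6,2]  old=[-6,1]  +wl: 2
  step 11. node 0  ⊔preds=[-6,2]  new=[-6,3]  old=[-6,2]  +wl: 3,4
  step 12. node 1  ⊔preds=[-6,2]  new=[-6,2]  old=[-6,1]  +wl: 0
  step 13. node 2  ⊔preds=[-6,2]  new=[-6,3]  old=[-6,2]  +wl: 1
  step 14. node 3  ⊔preds=[-6,3]  new=[-6,3]  old=[-6,2]  +wl: 
  step 15. node 4  ⊔preds=[-6,3]  new=[-6,3]  old=[-6,2]  +wl: 2
  step 16. node 0  ⊔preds=[-6,3]  new=[-6,4]  old=[-6,3]  +wl: 3,4
  step 17. node 1  ⊔preds=[-6,3]  new=[-6,3]  old=[-6,2]  +wl: 0
  step 18. node 2  ⊔preds=[-6,3]  new=[-6,4]  old=[-6,3]  +wl: 1
  step 19. node 3  ⊔preds=[-6,4]  new=[-6,4]  old=[-6,3]  +wl: 
  step 20. node 4  ⊔preds=[-6,4]  new=[-6,4]  old=[-6,3]  +wl: 2
  step 21. node 0  ⊔preds=[-6,4]  new=[-6,5]  old=[-6,4]  +wl: 3,4
  step 22. node 1  ⊔preds=[-6,4]  new=[-6,4]  old=[-6,3]  +wl: 0
  step 23. node 2  ⊔preds=[-6,4]  new=[-6,5]  old=[-6,4]  +wl: 1
  step 24. node 3  ⊔preds=[-6,5]  new=[-6,5]  old=[-6,4]  +wl: 
  step 25. node 4  ⊔preds=[-6,5]  new=[-6,5]  old=[-6,4]  +wl: 2
  step 26. node 0  ⊔preds=[-6,5]  new=[-6,6]  old=[-6,5]  +wl: 3,4
  step 27. node 1  ⊔preds=[-6,5]  new=[-6,5]  old=[-6,4]  +wl: 0
  step 28. node 2  ⊔preds=[-6,5]  new=[-6,6]  old=[-6,5]  +wl: 1
  step 29. node 3  ⊔preds=[-6,6]  new=[-6,6]  old=[-6,5]  +wl: 
  step 30. node 4  ⊔preds=[-6,6]  new=[-6,6]  old=[-6,5]  +wl: 2
  step 31. node 0  ⊔preds=[-6,6]  new=[-6,6]  stable
  step 32. node 1  ⊔preds=[-6,6]  new=[-6,6]  old=[-6,5]  +wl: 0,3
  step 33. node 2  ⊔preds=[-6,6]  new=[-6,6]  stable
  step 34. node 0  ⊔preds=[-6,6]  new=[-6,6]  stable
  step 35. node 3  ⊔preds=[-6,6]  new=[-6,6]  stable

Least fixpoint reached:
  node 0: [-6,6]
  node 1: [-6,6]
  node 2: [-6,6]
  node 3: [-6,6]
  node 4: [-6,6]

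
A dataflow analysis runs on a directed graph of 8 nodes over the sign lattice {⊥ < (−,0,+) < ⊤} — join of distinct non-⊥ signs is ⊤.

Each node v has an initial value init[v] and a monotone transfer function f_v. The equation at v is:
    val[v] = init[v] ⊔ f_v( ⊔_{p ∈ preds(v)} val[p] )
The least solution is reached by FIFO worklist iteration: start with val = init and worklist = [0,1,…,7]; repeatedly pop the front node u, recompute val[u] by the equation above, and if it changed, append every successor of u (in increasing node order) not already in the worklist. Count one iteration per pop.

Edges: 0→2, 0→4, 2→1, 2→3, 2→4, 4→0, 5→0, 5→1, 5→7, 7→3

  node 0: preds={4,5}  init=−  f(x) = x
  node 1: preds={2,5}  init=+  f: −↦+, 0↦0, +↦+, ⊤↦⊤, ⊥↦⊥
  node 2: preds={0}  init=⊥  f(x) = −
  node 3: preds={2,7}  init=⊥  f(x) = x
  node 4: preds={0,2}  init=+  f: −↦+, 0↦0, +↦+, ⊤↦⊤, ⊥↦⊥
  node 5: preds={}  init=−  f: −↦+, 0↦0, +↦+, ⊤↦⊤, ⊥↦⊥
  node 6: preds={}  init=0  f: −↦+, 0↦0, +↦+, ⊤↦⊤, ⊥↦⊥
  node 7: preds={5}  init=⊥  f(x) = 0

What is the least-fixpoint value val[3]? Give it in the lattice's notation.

Worklist (11 pops):
  #1 pop 0: in=⊤ → ⊤ (was −); enqueue []
  #2 pop 1: in=− → + (no change)
  #3 pop 2: in=⊤ → − (was ⊥); enqueue [1]
  #4 pop 3: in=− → − (was ⊥); enqueue []
  #5 pop 4: in=⊤ → ⊤ (was +); enqueue [0]
  #6 pop 5: in=⊥ → − (no change)
  #7 pop 6: in=⊥ → 0 (no change)
  #8 pop 7: in=− → 0 (was ⊥); enqueue [3]
  #9 pop 1: in=− → + (no change)
  #10 pop 0: in=⊤ → ⊤ (no change)
  #11 pop 3: in=⊤ → ⊤ (was −); enqueue []

Fixpoint:
  val[0] = ⊤
  val[1] = +
  val[2] = −
  val[3] = ⊤
  val[4] = ⊤
  val[5] = −
  val[6] = 0
  val[7] = 0

⊤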